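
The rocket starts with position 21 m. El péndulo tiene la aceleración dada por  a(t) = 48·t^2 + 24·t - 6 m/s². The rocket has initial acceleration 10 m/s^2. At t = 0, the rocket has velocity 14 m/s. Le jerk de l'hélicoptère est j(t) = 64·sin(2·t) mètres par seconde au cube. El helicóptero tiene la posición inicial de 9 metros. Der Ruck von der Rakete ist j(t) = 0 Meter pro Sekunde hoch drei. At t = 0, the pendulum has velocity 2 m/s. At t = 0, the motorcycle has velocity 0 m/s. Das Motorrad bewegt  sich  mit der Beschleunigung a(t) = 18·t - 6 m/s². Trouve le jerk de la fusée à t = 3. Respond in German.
Mit j(t) = 0 und Einsetzen von t = 3, finden wir j = 0.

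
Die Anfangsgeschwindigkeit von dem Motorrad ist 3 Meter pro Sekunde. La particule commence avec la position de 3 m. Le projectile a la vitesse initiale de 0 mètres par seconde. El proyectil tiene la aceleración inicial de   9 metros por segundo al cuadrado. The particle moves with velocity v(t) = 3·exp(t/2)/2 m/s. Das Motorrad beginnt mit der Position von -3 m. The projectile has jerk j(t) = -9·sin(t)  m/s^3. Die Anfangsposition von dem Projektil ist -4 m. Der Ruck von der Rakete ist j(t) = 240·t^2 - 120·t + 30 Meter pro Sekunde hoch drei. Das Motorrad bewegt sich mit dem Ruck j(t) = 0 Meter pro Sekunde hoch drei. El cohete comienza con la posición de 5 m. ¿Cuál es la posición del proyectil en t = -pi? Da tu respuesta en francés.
Nous devons intégrer notre équation du jerk j(t) = -9·sin(t) 3 fois. L'intégrale du jerk, avec a(0) = 9, donne l'accélération: a(t) = 9·cos(t). La primitive de l'accélération, avec v(0) = 0, donne la vitesse: v(t) = 9·sin(t). En prenant ∫v(t)dt et en appliquant x(0) = -4, nous trouvons x(t) = 5 - 9·cos(t). Nous avons la position x(t) = 5 - 9·cos(t). En substituant t = -pi: x(-pi) = 14.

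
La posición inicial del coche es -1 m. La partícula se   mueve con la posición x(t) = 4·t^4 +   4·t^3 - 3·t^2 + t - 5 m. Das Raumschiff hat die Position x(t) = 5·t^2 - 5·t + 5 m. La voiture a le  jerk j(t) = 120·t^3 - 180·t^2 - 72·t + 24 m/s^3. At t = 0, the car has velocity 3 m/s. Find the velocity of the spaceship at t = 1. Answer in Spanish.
Para resolver esto, necesitamos tomar 1 derivada de nuestra ecuación de la posición x(t) = 5·t^2 - 5·t + 5. La derivada de la posición da la velocidad: v(t) = 10·t - 5. Tenemos la velocidad v(t) = 10·t - 5. Sustituyendo t = 1: v(1) = 5.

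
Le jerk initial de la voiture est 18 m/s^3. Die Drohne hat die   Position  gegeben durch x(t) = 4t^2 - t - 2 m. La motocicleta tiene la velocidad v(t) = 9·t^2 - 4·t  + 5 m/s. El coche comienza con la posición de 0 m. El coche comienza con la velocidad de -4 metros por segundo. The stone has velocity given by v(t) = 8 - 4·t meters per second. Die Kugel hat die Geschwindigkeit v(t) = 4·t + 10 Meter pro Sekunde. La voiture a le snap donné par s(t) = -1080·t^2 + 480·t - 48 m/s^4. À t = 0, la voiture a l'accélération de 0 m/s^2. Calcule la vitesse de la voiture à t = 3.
En partant du snap s(t) = -1080·t^2 + 480·t - 48, nous prenons 3 intégrales. L'intégrale du snap, avec j(0) = 18, donne le jerk: j(t) = -360·t^3 + 240·t^2 - 48·t + 18. L'intégrale du jerk, avec a(0) = 0, donne l'accélération: a(t) = 2·t·(-45·t^3 + 40·t^2 - 12·t + 9). En prenant ∫a(t)dt et en appliquant v(0) = -4, nous trouvons v(t) = -18·t^5 + 20·t^4 - 8·t^3 + 9·t^2 - 4. Nous avons la vitesse v(t) = -18·t^5 + 20·t^4 - 8·t^3 + 9·t^2 - 4. En substituant t = 3: v(3) = -2893.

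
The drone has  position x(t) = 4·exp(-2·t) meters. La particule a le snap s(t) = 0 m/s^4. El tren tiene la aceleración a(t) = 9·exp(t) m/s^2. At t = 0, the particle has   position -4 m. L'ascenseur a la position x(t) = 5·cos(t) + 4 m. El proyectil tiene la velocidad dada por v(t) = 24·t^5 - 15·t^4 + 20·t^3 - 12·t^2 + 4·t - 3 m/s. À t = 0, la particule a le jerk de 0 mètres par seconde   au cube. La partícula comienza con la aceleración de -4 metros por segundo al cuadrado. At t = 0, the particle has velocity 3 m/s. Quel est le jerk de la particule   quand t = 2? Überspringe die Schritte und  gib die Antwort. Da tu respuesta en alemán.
Bei t = 2, j = 0.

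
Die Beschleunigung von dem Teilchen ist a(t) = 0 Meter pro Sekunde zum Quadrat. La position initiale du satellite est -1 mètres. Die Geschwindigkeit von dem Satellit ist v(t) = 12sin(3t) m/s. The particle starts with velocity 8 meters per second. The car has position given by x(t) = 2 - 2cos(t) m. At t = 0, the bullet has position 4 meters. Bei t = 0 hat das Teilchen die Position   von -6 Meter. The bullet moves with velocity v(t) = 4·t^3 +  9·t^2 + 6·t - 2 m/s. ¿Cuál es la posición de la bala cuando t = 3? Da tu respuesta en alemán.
Ausgehend von der Geschwindigkeit v(t) = 4·t^3 + 9·t^2 + 6·t - 2, nehmen wir 1 Integral. Das Integral von der Geschwindigkeit ist die Position. Mit x(0) = 4 erhalten wir x(t) = t^4 + 3·t^3 + 3·t^2 - 2·t + 4. Aus der Gleichung für die Position x(t) = t^4 + 3·t^3 + 3·t^2 - 2·t + 4, setzen wir t = 3 ein und erhalten x = 187.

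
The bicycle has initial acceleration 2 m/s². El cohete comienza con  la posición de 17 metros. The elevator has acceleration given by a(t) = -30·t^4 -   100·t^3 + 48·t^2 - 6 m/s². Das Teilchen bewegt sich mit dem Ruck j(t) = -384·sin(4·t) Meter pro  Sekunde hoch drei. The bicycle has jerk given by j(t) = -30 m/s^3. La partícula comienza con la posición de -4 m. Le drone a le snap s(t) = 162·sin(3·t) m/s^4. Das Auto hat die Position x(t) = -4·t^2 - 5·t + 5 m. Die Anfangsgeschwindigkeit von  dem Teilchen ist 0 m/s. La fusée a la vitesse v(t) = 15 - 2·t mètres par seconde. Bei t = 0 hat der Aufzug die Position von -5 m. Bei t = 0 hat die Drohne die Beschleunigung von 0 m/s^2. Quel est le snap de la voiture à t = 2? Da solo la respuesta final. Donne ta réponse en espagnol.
La respuesta es 0.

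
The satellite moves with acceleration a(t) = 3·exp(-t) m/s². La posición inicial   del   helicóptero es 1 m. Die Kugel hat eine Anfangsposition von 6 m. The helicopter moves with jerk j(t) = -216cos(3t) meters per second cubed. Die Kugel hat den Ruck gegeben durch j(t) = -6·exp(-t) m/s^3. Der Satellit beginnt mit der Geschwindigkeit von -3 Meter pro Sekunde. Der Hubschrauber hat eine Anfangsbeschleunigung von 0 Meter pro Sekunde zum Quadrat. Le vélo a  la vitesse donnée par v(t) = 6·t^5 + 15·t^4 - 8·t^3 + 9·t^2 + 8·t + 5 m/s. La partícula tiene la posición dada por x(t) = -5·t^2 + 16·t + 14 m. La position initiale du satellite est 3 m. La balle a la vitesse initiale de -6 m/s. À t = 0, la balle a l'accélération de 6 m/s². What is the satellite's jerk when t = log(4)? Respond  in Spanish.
Para resolver esto, necesitamos tomar 1 derivada de nuestra ecuación de la aceleración a(t) = 3·exp(-t). Tomando d/dt de a(t), encontramos j(t) = -3·exp(-t). Tenemos la sacudida j(t) = -3·exp(-t). Sustituyendo t = log(4): j(log(4)) = -3/4.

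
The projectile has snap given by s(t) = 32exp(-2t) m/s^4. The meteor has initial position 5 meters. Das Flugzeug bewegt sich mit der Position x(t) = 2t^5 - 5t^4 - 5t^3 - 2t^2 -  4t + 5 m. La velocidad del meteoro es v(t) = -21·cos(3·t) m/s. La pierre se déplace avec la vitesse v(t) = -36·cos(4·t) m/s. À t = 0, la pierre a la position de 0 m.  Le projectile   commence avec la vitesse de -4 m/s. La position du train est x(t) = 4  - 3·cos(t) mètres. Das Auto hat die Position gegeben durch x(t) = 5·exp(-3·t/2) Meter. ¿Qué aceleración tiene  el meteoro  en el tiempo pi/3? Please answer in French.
En partant de la vitesse v(t) = -21·cos(3·t), nous prenons 1 dérivée. En prenant d/dt de v(t), nous trouvons a(t) = 63·sin(3·t). Nous avons l'accélération a(t) = 63·sin(3·t). En substituant t = pi/3: a(pi/3) = 0.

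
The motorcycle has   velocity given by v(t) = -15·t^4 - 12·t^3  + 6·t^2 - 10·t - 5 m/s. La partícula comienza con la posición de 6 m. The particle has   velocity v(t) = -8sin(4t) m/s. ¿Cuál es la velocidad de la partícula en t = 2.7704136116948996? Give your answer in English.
From the given velocity equation v(t) = -8·sin(4·t), we substitute t = 2.7704136116948996 to get v = 7.97037912191951.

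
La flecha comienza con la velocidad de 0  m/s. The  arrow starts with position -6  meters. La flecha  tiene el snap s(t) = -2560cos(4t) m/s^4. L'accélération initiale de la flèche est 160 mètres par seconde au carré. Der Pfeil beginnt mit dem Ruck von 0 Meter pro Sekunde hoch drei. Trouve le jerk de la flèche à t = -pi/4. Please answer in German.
Um dies zu lösen, müssen wir 1 Integral unserer Gleichung für den Snap s(t) = -2560·cos(4·t) finden. Durch Integration von dem Snap und Verwendung der Anfangsbedingung j(0) = 0, erhalten wir j(t) = -640·sin(4·t). Aus der Gleichung für den Ruck j(t) = -640·sin(4·t), setzen wir t = -pi/4 ein und erhalten j = 0.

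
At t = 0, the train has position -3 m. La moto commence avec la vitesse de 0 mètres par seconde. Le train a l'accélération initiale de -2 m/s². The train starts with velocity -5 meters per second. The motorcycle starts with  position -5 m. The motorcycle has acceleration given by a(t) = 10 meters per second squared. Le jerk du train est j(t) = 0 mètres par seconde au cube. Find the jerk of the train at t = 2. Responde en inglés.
We have jerk j(t) = 0. Substituting t = 2: j(2) = 0.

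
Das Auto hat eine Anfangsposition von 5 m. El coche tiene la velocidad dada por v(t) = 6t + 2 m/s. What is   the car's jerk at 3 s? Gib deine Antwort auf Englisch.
We must differentiate our velocity equation v(t) = 6·t + 2 2 times. Differentiating velocity, we get acceleration: a(t) = 6. The derivative of acceleration gives jerk: j(t) = 0. We have jerk j(t) = 0. Substituting t = 3: j(3) = 0.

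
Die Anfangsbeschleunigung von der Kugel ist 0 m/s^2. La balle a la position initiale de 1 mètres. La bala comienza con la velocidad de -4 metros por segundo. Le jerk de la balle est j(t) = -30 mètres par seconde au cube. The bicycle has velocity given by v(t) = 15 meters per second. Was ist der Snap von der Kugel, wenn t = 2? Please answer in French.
Pour résoudre ceci, nous devons prendre 1 dérivée de notre équation du jerk j(t) = -30. En prenant d/dt de j(t), nous trouvons s(t) = 0. Nous avons le snap s(t) = 0. En substituant t = 2: s(2) = 0.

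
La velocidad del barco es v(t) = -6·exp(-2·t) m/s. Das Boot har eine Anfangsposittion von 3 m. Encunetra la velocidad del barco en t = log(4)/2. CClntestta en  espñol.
De la ecuación de la velocidad v(t) = -6·exp(-2·t), sustituimos t = log(4)/2 para obtener v = -3/2.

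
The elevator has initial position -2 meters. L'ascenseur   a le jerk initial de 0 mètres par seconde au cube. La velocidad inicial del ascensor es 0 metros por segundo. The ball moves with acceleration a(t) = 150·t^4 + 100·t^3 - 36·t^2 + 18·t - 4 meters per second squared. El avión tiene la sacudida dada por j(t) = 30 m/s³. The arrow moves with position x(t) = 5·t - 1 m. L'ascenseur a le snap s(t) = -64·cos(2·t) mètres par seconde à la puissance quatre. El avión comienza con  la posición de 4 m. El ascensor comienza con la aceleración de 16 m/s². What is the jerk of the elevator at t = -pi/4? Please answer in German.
Ausgehend von dem Snap s(t) = -64·cos(2·t), nehmen wir 1 Integral. Durch Integration von dem Snap und Verwendung der Anfangsbedingung j(0) = 0, erhalten wir j(t) = -32·sin(2·t). Mit j(t) = -32·sin(2·t) und Einsetzen von t = -pi/4, finden wir j = 32.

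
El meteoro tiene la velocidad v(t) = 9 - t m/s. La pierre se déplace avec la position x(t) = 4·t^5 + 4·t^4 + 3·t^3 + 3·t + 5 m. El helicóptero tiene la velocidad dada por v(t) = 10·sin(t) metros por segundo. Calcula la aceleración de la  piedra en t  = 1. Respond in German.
Wir müssen unsere Gleichung für die Position x(t) = 4·t^5 + 4·t^4 + 3·t^3 + 3·t + 5 2-mal ableiten. Mit d/dt von x(t) finden wir v(t) = 20·t^4 + 16·t^3 + 9·t^2 + 3. Mit d/dt von v(t) finden wir a(t) = 80·t^3 + 48·t^2 + 18·t. Wir haben die Beschleunigung a(t) = 80·t^3 + 48·t^2 + 18·t. Durch Einsetzen von t = 1: a(1) = 146.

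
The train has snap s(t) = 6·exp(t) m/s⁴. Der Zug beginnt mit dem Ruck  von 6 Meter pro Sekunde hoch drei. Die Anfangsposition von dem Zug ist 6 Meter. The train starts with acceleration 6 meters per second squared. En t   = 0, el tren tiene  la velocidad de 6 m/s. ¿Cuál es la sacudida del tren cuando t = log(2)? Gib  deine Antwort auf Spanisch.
Para resolver esto, necesitamos tomar 1 integral de nuestra ecuación del snap s(t) = 6·exp(t). La integral del snap es la sacudida. Usando j(0) = 6, obtenemos j(t) = 6·exp(t). Tenemos la sacudida j(t) = 6·exp(t). Sustituyendo t = log(2): j(log(2)) = 12.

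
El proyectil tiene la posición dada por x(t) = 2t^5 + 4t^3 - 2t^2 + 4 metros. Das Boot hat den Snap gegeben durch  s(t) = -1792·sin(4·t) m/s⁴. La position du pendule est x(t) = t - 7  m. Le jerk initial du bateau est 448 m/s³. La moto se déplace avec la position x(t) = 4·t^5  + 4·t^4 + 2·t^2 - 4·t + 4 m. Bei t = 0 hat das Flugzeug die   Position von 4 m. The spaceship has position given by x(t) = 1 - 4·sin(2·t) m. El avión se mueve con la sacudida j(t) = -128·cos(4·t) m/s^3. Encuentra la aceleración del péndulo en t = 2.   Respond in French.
Pour résoudre ceci, nous devons prendre 2 dérivées de notre équation de la position x(t) = t - 7. En dérivant la position, nous obtenons la vitesse: v(t) = 1. En prenant d/dt de v(t), nous trouvons a(t) = 0. En utilisant a(t) = 0 et en substituant t = 2, nous trouvons a = 0.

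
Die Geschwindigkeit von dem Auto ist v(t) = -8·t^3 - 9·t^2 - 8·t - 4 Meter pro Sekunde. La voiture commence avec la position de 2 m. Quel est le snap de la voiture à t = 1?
Nous devons dériver notre équation de la vitesse v(t) = -8·t^3 - 9·t^2 - 8·t - 4 3 fois. En prenant d/dt de v(t), nous trouvons a(t) = -24·t^2 - 18·t - 8. En dérivant l'accélération, nous obtenons le jerk: j(t) = -48·t - 18. La dérivée du jerk donne le snap: s(t) = -48. De l'équation du snap s(t) = -48, nous substituons t = 1 pour obtenir s = -48.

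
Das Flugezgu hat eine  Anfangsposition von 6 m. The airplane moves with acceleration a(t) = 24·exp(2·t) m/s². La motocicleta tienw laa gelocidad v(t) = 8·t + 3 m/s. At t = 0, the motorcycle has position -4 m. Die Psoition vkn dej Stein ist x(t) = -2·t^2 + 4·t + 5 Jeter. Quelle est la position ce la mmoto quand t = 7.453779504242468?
Nous devons intégrer notre équation de la vitesse v(t) = 8·t + 3 1 fois. L'intégrale de la vitesse est la position. En utilisant x(0) = -4, nous obtenons x(t) = 4·t^2 + 3·t - 4. Nous avons la position x(t) = 4·t^2 + 3·t - 4. En substituant t = 7.453779504242468: x(7.453779504242468) = 240.596654104188.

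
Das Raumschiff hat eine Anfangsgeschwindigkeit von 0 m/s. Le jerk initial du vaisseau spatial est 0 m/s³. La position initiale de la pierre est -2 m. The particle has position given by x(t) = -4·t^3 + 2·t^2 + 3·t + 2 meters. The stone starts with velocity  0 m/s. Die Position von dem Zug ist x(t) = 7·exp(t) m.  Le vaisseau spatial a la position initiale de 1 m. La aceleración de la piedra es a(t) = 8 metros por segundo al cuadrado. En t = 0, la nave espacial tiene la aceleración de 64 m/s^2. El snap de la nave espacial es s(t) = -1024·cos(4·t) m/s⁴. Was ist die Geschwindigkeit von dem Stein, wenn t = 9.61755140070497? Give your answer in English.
Starting from acceleration a(t) = 8, we take 1 antiderivative. The antiderivative of acceleration, with v(0) = 0, gives velocity: v(t) = 8·t. Using v(t) = 8·t and substituting t = 9.61755140070497, we find v = 76.9404112056398.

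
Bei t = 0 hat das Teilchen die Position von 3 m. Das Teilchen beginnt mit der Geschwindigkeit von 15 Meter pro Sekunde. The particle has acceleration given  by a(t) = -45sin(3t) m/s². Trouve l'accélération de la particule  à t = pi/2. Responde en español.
De la ecuación de la aceleración a(t) = -45·sin(3·t), sustituimos t = pi/2 para obtener a = 45.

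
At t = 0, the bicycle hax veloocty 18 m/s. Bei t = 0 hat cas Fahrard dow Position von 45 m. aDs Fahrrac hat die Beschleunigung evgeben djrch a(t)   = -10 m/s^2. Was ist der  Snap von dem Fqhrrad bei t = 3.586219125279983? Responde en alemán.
Wir müssen unsere Gleichung für die Beschleunigung a(t) = -10 2-mal ableiten. Mit d/dt von a(t) finden wir j(t) = 0. Die Ableitung von dem Ruck ergibt den Snap: s(t) = 0. Wir haben den Snap s(t) = 0. Durch Einsetzen von t = 3.586219125279983: s(3.586219125279983) = 0.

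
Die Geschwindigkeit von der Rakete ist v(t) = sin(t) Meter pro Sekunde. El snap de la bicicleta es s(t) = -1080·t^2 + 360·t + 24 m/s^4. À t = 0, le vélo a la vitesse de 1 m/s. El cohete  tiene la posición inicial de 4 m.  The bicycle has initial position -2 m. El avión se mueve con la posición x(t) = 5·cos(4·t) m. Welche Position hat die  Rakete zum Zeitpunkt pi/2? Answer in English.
We need to integrate our velocity equation v(t) = sin(t) 1 time. Integrating velocity and using the initial condition x(0) = 4, we get x(t) = 5 - cos(t). We have position x(t) = 5 - cos(t). Substituting t = pi/2: x(pi/2) = 5.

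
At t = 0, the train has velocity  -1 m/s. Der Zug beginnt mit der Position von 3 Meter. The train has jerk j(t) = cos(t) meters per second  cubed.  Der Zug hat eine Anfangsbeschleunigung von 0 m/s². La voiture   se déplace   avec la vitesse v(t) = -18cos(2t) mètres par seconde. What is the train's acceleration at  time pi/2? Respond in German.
Ausgehend von dem Ruck j(t) = cos(t), nehmen wir 1 Integral. Das Integral von dem Ruck ist die Beschleunigung. Mit a(0) = 0 erhalten wir a(t) = sin(t). Aus der Gleichung für die Beschleunigung a(t) = sin(t), setzen wir t = pi/2 ein und erhalten a = 1.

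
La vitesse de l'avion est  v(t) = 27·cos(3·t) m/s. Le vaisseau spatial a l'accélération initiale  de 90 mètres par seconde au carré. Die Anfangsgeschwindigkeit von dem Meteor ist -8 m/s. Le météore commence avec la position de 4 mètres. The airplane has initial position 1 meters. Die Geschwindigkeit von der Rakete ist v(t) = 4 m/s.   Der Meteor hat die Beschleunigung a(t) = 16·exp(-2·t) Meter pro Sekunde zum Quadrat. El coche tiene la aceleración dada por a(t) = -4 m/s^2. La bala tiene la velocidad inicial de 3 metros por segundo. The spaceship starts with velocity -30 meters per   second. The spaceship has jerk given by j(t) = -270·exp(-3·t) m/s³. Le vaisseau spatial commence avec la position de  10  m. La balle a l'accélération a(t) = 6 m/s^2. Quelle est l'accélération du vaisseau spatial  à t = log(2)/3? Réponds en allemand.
Wir müssen unsere Gleichung für den Ruck j(t) = -270·exp(-3·t) 1-mal integrieren. Mit ∫j(t)dt und Anwendung von a(0) = 90, finden wir a(t) = 90·exp(-3·t). Aus der Gleichung für die Beschleunigung a(t) = 90·exp(-3·t), setzen wir t = log(2)/3 ein und erhalten a = 45.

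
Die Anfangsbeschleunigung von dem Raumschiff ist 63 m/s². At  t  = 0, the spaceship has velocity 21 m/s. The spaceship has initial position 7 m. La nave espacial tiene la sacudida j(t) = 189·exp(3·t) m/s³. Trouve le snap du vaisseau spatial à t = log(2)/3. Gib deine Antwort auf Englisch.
To solve this, we need to take 1 derivative of our jerk equation j(t) = 189·exp(3·t). Taking d/dt of j(t), we find s(t) = 567·exp(3·t). Using s(t) = 567·exp(3·t) and substituting t = log(2)/3, we find s = 1134.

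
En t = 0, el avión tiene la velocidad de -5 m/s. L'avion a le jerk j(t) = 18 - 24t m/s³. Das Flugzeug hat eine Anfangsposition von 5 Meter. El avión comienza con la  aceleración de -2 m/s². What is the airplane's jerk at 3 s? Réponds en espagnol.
Tenemos la sacudida j(t) = 18 - 24·t. Sustituyendo t = 3: j(3) = -54.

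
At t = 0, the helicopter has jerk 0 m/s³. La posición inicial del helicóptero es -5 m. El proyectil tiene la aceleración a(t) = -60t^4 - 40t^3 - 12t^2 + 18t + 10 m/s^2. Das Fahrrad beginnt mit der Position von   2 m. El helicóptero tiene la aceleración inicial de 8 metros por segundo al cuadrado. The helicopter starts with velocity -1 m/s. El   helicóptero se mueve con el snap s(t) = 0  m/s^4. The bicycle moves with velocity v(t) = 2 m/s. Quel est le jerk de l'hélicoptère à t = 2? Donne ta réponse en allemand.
Um dies zu lösen, müssen wir 1 Stammfunktion unserer Gleichung für den Snap s(t) = 0 finden. Mit ∫s(t)dt und Anwendung von j(0) = 0, finden wir j(t) = 0. Aus der Gleichung für den Ruck j(t) = 0, setzen wir t = 2 ein und erhalten j = 0.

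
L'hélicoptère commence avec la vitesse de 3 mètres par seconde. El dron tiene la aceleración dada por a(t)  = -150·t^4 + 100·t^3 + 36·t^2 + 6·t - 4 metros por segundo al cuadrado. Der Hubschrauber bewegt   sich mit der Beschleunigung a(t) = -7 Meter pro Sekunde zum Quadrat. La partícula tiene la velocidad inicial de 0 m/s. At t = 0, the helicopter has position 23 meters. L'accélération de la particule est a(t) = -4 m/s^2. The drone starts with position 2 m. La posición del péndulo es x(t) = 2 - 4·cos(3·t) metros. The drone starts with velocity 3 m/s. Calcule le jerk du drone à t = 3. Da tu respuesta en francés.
Pour résoudre ceci, nous devons prendre 1 dérivée de notre équation de l'accélération a(t) = -150·t^4 + 100·t^3 + 36·t^2 + 6·t - 4. En prenant d/dt de a(t), nous trouvons j(t) = -600·t^3 + 300·t^2 + 72·t + 6. Nous avons le jerk j(t) = -600·t^3 + 300·t^2 + 72·t + 6. En substituant t = 3: j(3) = -13278.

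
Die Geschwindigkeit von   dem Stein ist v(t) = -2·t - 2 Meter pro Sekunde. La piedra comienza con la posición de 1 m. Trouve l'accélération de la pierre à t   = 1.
Pour résoudre ceci, nous devons prendre 1 dérivée de notre équation de la vitesse v(t) = -2·t - 2. La dérivée de la vitesse donne l'accélération: a(t) = -2. En utilisant a(t) = -2 et en substituant t = 1, nous trouvons a = -2.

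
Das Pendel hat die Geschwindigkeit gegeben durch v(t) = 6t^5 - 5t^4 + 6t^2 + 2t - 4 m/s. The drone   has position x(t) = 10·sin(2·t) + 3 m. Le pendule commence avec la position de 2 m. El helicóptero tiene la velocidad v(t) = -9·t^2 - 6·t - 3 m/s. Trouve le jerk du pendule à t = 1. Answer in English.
Starting from velocity v(t) = 6·t^5 - 5·t^4 + 6·t^2 + 2·t - 4, we take 2 derivatives. Differentiating velocity, we get acceleration: a(t) = 30·t^4 - 20·t^3 + 12·t + 2. The derivative of acceleration gives jerk: j(t) = 120·t^3 - 60·t^2 + 12. Using j(t) = 120·t^3 - 60·t^2 + 12 and substituting t = 1, we find j = 72.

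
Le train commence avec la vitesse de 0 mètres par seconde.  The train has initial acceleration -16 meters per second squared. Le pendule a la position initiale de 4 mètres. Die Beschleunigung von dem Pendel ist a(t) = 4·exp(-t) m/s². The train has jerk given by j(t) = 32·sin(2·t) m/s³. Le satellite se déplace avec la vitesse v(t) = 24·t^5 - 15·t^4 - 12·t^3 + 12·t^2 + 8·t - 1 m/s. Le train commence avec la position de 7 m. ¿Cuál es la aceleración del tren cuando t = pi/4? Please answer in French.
Nous devons intégrer notre équation du jerk j(t) = 32·sin(2·t) 1 fois. L'intégrale du jerk est l'accélération. En utilisant a(0) = -16, nous obtenons a(t) = -16·cos(2·t). De l'équation de l'accélération a(t) = -16·cos(2·t), nous substituons t = pi/4 pour obtenir a = 0.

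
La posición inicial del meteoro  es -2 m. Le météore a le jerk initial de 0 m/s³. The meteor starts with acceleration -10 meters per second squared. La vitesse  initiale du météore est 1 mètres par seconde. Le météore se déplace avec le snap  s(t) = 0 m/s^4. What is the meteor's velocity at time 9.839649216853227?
Starting from snap s(t) = 0, we take 3 antiderivatives. Finding the integral of s(t) and using j(0) = 0: j(t) = 0. Integrating jerk and using the initial condition a(0) = -10, we get a(t) = -10. The antiderivative of acceleration is velocity. Using v(0) = 1, we get v(t) = 1 - 10·t. We have velocity v(t) = 1 - 10·t. Substituting t = 9.839649216853227: v(9.839649216853227) = -97.3964921685323.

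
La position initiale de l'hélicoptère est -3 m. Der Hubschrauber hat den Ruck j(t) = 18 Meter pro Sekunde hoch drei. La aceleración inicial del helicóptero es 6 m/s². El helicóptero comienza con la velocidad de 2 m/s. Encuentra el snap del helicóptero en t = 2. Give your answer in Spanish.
Partiendo de la sacudida j(t) = 18, tomamos 1 derivada. Tomando d/dt de j(t), encontramos s(t) = 0. Tenemos el snap s(t) = 0. Sustituyendo t = 2: s(2) = 0.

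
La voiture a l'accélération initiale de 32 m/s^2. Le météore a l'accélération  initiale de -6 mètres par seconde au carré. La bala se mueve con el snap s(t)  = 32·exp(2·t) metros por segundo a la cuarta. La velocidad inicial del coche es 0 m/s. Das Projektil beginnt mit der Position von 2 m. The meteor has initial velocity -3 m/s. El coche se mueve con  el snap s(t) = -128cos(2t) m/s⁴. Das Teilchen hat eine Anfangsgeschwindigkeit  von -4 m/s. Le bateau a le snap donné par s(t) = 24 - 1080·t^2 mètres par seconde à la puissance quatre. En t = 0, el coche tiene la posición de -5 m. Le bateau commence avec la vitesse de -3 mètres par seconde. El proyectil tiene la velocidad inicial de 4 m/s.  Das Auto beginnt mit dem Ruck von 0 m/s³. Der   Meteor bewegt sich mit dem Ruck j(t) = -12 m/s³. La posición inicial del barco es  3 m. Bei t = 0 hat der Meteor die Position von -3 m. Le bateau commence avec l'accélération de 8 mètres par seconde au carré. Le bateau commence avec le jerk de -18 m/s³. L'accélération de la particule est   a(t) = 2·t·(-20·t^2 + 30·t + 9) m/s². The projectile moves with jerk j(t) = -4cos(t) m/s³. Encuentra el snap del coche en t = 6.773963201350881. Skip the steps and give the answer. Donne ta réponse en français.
s(6.773963201350881) = -71.1334137638142.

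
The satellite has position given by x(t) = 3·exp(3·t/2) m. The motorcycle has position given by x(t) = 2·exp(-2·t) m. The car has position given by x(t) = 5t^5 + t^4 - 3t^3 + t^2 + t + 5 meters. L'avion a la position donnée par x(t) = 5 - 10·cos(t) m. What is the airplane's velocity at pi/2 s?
To solve this, we need to take 1 derivative of our position equation x(t) = 5 - 10·cos(t). Differentiating position, we get velocity: v(t) = 10·sin(t). From the given velocity equation v(t) = 10·sin(t), we substitute t = pi/2 to get v = 10.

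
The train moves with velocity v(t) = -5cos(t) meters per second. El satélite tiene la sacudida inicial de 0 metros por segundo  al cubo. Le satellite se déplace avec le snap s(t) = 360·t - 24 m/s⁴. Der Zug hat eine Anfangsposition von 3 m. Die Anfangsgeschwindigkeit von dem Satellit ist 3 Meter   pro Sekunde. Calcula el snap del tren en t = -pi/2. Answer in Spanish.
Para resolver esto, necesitamos tomar 3 derivadas de nuestra ecuación de la velocidad v(t) = -5·cos(t). La derivada de la velocidad da la aceleración: a(t) = 5·sin(t). La derivada de la aceleración da la sacudida: j(t) = 5·cos(t). La derivada de la sacudida da el snap: s(t) = -5·sin(t). De la ecuación del snap s(t) = -5·sin(t), sustituimos t = -pi/2 para obtener s = 5.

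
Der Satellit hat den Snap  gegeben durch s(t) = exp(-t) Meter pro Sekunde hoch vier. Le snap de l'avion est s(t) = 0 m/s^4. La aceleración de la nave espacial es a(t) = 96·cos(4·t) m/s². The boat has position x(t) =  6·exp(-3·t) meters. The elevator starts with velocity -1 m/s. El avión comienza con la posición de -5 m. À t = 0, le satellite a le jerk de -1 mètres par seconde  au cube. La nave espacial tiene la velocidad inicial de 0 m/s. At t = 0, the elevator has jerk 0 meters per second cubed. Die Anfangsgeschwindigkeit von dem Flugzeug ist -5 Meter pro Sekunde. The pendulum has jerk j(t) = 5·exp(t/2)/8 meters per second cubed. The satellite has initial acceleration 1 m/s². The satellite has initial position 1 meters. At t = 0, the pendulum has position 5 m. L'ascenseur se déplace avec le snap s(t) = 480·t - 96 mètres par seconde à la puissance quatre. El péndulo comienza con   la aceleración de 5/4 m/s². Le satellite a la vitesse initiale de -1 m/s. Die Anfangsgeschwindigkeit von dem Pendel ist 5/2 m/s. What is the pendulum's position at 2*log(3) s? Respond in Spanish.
Partiendo de la sacudida j(t) = 5·exp(t/2)/8, tomamos 3 antiderivadas. Tomando ∫j(t)dt y aplicando a(0) = 5/4, encontramos a(t) = 5·exp(t/2)/4. La antiderivada de la aceleración, con v(0) = 5/2, da la velocidad: v(t) = 5·exp(t/2)/2. La integral de la velocidad, con x(0) = 5, da la posición: x(t) = 5·exp(t/2). Usando x(t) = 5·exp(t/2) y sustituyendo t = 2*log(3), encontramos x = 15.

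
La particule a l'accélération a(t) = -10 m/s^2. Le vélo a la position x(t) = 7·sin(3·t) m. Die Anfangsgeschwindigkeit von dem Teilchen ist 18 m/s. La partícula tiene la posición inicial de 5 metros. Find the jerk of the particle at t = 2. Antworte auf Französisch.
En partant de l'accélération a(t) = -10, nous prenons 1 dérivée. En dérivant l'accélération, nous obtenons le jerk: j(t) = 0. Nous avons le jerk j(t) = 0. En substituant t = 2: j(2) = 0.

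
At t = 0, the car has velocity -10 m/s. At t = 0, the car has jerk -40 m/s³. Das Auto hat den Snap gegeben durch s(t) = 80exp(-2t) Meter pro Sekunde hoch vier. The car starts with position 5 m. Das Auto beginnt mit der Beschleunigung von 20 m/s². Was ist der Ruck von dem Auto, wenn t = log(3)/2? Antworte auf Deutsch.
Wir müssen die Stammfunktion unserer Gleichung für den Snap s(t) = 80·exp(-2·t) 1-mal finden. Durch Integration von dem Snap und Verwendung der Anfangsbedingung j(0) = -40, erhalten wir j(t) = -40·exp(-2·t). Wir haben den Ruck j(t) = -40·exp(-2·t). Durch Einsetzen von t = log(3)/2: j(log(3)/2) = -40/3.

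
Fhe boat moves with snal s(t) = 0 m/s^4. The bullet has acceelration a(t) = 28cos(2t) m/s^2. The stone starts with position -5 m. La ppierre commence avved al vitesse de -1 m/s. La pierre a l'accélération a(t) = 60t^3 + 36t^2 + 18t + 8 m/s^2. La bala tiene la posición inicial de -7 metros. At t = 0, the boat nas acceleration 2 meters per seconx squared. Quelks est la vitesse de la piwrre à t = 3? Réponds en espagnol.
Para resolver esto, necesitamos tomar 1 antiderivada de nuestra ecuación de la aceleración a(t) = 60·t^3 + 36·t^2 + 18·t + 8. La integral de la aceleración, con v(0) = -1, da la velocidad: v(t) = 15·t^4 + 12·t^3 + 9·t^2 + 8·t - 1. Usando v(t) = 15·t^4 + 12·t^3 + 9·t^2 + 8·t - 1 y sustituyendo t = 3, encontramos v = 1643.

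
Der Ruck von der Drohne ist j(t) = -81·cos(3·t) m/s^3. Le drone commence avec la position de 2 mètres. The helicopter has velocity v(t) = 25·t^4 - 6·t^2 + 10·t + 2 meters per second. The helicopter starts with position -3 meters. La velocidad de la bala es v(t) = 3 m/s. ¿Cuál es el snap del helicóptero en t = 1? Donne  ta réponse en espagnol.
Partiendo de la velocidad v(t) = 25·t^4 - 6·t^2 + 10·t + 2, tomamos 3 derivadas. La derivada de la velocidad da la aceleración: a(t) = 100·t^3 - 12·t + 10. Derivando la aceleración, obtenemos la sacudida: j(t) = 300·t^2 - 12. Tomando d/dt de j(t), encontramos s(t) = 600·t. De la ecuación del snap s(t) = 600·t, sustituimos t = 1 para obtener s = 600.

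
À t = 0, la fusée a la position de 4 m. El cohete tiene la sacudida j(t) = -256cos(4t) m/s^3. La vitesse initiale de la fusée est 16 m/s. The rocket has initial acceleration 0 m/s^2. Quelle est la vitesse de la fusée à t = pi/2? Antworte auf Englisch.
We need to integrate our jerk equation j(t) = -256·cos(4·t) 2 times. The antiderivative of jerk is acceleration. Using a(0) = 0, we get a(t) = -64·sin(4·t). The integral of acceleration is velocity. Using v(0) = 16, we get v(t) = 16·cos(4·t). From the given velocity equation v(t) = 16·cos(4·t), we substitute t = pi/2 to get v = 16.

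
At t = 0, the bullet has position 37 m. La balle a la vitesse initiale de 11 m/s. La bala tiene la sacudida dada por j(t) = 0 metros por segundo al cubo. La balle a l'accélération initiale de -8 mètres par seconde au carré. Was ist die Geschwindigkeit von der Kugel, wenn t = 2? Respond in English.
We must find the antiderivative of our jerk equation j(t) = 0 2 times. Taking ∫j(t)dt and applying a(0) = -8, we find a(t) = -8. The integral of acceleration, with v(0) = 11, gives velocity: v(t) = 11 - 8·t. From the given velocity equation v(t) = 11 - 8·t, we substitute t = 2 to get v = -5.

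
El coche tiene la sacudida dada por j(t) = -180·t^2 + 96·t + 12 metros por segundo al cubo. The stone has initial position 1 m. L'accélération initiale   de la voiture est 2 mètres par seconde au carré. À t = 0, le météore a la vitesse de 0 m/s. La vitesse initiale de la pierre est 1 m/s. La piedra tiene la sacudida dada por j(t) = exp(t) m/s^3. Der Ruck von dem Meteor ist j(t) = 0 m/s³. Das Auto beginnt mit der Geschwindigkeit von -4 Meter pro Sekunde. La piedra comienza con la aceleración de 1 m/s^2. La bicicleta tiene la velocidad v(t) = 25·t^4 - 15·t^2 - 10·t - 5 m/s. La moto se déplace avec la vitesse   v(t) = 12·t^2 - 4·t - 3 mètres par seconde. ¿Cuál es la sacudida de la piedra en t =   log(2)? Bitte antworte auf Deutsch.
Mit j(t) = exp(t) und Einsetzen von t = log(2), finden wir j = 2.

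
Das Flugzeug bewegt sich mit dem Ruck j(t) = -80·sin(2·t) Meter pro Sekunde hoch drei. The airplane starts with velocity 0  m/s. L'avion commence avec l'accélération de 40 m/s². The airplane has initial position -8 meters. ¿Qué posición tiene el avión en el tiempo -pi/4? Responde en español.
Necesitamos integrar nuestra ecuación de la sacudida j(t) = -80·sin(2·t) 3 veces. Tomando ∫j(t)dt y aplicando a(0) = 40, encontramos a(t) = 40·cos(2·t). La integral de la aceleración es la velocidad. Usando v(0) = 0, obtenemos v(t) = 20·sin(2·t). Tomando ∫v(t)dt y aplicando x(0) = -8, encontramos x(t) = 2 - 10·cos(2·t). Tenemos la posición x(t) = 2 - 10·cos(2·t). Sustituyendo t = -pi/4: x(-pi/4) = 2.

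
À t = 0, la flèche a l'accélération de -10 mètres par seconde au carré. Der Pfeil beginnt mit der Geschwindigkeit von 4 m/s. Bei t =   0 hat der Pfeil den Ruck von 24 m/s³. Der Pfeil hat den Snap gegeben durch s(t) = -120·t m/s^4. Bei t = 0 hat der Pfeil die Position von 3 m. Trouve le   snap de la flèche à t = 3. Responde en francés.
En utilisant s(t) = -120·t et en substituant t = 3, nous trouvons s = -360.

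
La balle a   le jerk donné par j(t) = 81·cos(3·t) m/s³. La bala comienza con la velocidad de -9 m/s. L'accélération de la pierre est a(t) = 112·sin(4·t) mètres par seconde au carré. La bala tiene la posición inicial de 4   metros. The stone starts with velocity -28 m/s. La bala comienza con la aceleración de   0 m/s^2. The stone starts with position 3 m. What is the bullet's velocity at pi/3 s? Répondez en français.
Nous devons intégrer notre équation du jerk j(t) = 81·cos(3·t) 2 fois. En prenant ∫j(t)dt et en appliquant a(0) = 0, nous trouvons a(t) = 27·sin(3·t). En prenant ∫a(t)dt et en appliquant v(0) = -9, nous trouvons v(t) = -9·cos(3·t). En utilisant v(t) = -9·cos(3·t) et en substituant t = pi/3, nous trouvons v = 9.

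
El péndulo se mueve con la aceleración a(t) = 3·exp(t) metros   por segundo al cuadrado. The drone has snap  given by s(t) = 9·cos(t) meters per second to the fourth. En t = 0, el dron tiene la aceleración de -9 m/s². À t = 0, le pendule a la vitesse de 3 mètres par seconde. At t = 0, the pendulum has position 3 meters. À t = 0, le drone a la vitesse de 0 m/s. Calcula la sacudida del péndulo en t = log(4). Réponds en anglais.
We must differentiate our acceleration equation a(t) = 3·exp(t) 1 time. Differentiating acceleration, we get jerk: j(t) = 3·exp(t). From the given jerk equation j(t) = 3·exp(t), we substitute t = log(4) to get j = 12.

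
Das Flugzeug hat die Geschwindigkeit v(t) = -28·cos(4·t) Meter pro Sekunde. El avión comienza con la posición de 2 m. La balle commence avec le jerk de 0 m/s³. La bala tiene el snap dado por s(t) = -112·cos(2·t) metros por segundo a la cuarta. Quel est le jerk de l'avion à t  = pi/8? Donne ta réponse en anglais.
To solve this, we need to take 2 derivatives of our velocity equation v(t) = -28·cos(4·t). Differentiating velocity, we get acceleration: a(t) = 112·sin(4·t). The derivative of acceleration gives jerk: j(t) = 448·cos(4·t). We have jerk j(t) = 448·cos(4·t). Substituting t = pi/8: j(pi/8) = 0.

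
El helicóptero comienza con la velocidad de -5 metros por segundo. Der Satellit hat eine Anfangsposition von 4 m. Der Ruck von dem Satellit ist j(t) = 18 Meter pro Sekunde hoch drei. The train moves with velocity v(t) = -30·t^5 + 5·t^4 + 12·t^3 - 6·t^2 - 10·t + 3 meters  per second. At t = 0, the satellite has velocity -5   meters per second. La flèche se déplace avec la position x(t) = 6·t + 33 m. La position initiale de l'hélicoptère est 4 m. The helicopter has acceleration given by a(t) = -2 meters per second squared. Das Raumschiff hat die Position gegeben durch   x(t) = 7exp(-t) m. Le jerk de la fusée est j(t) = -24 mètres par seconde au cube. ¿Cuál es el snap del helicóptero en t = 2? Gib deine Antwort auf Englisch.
Starting from acceleration a(t) = -2, we take 2 derivatives. The derivative of acceleration gives jerk: j(t) = 0. Taking d/dt of j(t), we find s(t) = 0. We have snap s(t) = 0. Substituting t = 2: s(2) = 0.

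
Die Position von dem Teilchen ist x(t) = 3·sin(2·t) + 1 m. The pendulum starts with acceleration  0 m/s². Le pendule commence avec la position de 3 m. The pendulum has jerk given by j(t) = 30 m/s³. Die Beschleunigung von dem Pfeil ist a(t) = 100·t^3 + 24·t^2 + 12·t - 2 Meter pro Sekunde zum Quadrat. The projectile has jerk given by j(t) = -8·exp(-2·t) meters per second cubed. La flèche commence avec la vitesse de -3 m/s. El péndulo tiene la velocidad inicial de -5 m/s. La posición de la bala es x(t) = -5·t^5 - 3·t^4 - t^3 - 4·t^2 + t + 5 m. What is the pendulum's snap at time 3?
To solve this, we need to take 1 derivative of our jerk equation j(t) = 30. Taking d/dt of j(t), we find s(t) = 0. Using s(t) = 0 and substituting t = 3, we find s = 0.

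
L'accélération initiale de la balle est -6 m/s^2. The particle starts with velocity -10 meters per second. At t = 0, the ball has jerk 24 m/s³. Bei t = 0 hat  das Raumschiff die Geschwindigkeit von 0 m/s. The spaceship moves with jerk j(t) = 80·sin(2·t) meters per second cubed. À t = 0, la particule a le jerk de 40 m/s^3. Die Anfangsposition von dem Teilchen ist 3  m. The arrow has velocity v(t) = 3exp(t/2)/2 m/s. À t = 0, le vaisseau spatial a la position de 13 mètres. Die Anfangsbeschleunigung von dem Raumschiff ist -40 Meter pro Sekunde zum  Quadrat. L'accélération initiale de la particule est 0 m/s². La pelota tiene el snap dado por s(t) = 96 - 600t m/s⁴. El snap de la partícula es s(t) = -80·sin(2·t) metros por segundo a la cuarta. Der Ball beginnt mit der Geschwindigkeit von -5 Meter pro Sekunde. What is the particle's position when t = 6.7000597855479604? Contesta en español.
Debemos encontrar la antiderivada de nuestra ecuación del snap s(t) = -80·sin(2·t) 4 veces. Integrando el snap y usando la condición inicial j(0) = 40, obtenemos j(t) = 40·cos(2·t). La antiderivada de la sacudida es la aceleración. Usando a(0) = 0, obtenemos a(t) = 20·sin(2·t). La integral de la aceleración es la velocidad. Usando v(0) = -10, obtenemos v(t) = -10·cos(2·t). La antiderivada de la velocidad, con x(0) = 3, da la posición: x(t) = 3 - 5·sin(2·t). Usando x(t) = 3 - 5·sin(2·t) y sustituyendo t = 6.7000597855479604, encontramos x = -0.702281297616297.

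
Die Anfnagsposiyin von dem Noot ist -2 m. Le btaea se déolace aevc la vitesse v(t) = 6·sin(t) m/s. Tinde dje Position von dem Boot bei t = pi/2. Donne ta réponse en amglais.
We need to integrate our velocity equation v(t) = 6·sin(t) 1 time. The antiderivative of velocity is position. Using x(0) = -2, we get x(t) = 4 - 6·cos(t). From the given position equation x(t) = 4 - 6·cos(t), we substitute t = pi/2 to get x = 4.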